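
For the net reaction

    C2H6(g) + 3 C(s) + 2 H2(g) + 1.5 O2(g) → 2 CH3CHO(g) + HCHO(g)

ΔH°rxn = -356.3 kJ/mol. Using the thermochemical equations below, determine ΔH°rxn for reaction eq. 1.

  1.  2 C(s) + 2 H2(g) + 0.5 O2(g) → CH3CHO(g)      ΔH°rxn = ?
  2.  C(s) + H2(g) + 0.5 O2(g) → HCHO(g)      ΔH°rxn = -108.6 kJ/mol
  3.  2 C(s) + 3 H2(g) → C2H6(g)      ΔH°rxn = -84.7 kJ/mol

eq. 1 × 2 (×2 to match 2 CH3CHO(g) in the target): contributes 2·x
eq. 2 as written (HCHO(g) already on the product side): -108.6 kJ/mol
eq. 3 reversed (reverse to put C2H6(g) on the reactant side): +84.7 kJ/mol
-356.3 = (-108.6) + (+84.7) + 2·x
x = (-356.3 − (-23.9)) / (2) = -166.2 kJ/mol

ΔH°rxn = -166.2 kJ/mol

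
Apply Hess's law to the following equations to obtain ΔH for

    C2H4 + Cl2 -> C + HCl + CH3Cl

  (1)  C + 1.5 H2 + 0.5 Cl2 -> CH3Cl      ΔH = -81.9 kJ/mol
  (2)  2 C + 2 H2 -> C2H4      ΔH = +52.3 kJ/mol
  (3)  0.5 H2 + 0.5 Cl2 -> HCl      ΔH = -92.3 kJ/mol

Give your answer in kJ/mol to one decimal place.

(1) as written: -81.9 kJ/mol
(2) reversed: -52.3 kJ/mol
(3) as written: -92.3 kJ/mol
Since enthalpy is a state function, ΔH = (-81.9) + (-52.3) + (-92.3) = -226.5 kJ/mol

ΔH = -226.5 kJ/mol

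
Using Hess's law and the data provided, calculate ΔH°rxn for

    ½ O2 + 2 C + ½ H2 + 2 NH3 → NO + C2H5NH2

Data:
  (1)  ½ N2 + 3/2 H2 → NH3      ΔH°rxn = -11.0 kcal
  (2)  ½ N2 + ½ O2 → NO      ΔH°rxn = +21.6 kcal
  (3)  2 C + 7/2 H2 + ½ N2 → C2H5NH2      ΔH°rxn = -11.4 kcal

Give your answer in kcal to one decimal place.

ΔH°rxn = 32.2 kcal

(1) reversed and × 2 (reverse to put NH3 on the reactant side; ×2 to match 2 NH3 in the target): (-2)·(-11.0) = +22.0 kcal
(2) as written (NO already on the product side): +21.6 kcal
(3) as written (C2H5NH2 already on the product side): -11.4 kcal
Combining the equations, ΔH°rxn = (-2)·(-11.0) + (1)·(+21.6) + (1)·(-11.4) = 32.2 kcal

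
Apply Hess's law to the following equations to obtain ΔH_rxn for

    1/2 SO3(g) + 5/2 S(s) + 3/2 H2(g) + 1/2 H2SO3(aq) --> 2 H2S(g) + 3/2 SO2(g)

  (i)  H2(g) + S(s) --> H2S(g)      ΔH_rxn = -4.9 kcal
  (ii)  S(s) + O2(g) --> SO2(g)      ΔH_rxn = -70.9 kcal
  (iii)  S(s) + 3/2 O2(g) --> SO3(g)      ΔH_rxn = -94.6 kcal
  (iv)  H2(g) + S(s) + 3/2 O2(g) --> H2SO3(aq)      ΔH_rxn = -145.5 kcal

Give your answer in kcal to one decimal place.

ΔH_rxn = 3.9 kcal

(i) × 2: (2)·(-4.9) = -9.8 kcal
(ii) × 3/2: (3/2)·(-70.9) = -106.35 kcal
(iii) reversed and × 1/2: (-1/2)·(-94.6) = +47.3 kcal
(iv) reversed and × 1/2: (-1/2)·(-145.5) = +72.75 kcal
Summing the manipulated equations, ΔH_rxn = (2)·(-4.9) + (3/2)·(-70.9) + (-1/2)·(-94.6) + (-1/2)·(-145.5) = 3.9 kcal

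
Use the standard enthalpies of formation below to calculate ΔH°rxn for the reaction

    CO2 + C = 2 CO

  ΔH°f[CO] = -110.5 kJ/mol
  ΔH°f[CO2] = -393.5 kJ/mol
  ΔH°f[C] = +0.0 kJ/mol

Products: 2·(-110.5) = -221.0
Reactants: 1·(-393.5) + 1·(+0.0) = -393.5
ΔH°rxn = (-221.0) − (-393.5) = 172.5 kJ/mol

ΔH°rxn = 172.5 kJ/mol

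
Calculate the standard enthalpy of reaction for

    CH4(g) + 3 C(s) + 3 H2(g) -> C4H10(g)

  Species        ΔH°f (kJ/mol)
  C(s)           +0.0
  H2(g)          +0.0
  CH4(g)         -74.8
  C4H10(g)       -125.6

ΔH° = -50.8 kJ/mol

Products: 1·(-125.6) = -125.6
Reactants: 1·(-74.8) + 3·(+0.0) + 3·(+0.0) = -74.8
ΔH° = (-125.6) − (-74.8) = -50.8 kJ/mol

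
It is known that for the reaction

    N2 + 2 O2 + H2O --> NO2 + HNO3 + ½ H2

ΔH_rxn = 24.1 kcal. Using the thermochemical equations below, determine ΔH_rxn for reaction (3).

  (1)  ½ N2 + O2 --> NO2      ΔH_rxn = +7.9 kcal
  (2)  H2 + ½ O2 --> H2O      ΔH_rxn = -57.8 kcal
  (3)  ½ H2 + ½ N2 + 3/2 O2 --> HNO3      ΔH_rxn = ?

(1) as written (NO2 already on the product side): +7.9 kcal
(2) reversed (reverse to put H2O on the reactant side): +57.8 kcal
(3) as written (HNO3 already on the product side): contributes x
+24.1 = (+7.9) + (+57.8) + x
x = (+24.1 − (+65.7)) / (1) = -41.6 kcal

ΔH_rxn = -41.6 kcal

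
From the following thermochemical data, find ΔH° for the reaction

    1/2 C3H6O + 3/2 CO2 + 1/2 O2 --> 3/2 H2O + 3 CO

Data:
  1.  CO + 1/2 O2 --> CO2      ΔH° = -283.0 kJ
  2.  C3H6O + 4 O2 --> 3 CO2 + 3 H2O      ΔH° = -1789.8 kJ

ΔH° = -45.9 kJ

eq. 1 reversed and × 3: (-3)·(-283.0) = +849.0 kJ
eq. 2 × 1/2: (1/2)·(-1789.8) = -894.9 kJ
Combining the equations, ΔH° = (-3)·(-283.0) + (1/2)·(-1789.8) = -45.9 kJ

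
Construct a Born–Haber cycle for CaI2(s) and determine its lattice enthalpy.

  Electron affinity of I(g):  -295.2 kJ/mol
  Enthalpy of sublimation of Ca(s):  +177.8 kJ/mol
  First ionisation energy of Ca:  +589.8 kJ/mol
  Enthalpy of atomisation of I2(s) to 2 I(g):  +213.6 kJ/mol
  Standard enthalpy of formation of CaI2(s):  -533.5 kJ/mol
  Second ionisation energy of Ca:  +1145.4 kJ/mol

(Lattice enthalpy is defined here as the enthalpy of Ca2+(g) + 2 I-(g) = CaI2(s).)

U = -2069.7 kJ/mol

ΔHf° = 1·ΔHsub + 1·(ΣIE) + 1·D(I2) + 2·EA + U
-533.5 = 1·(+177.8) + 1·(+1735.2) + 1·(+213.6) + 2·(-295.2) + U
U = -533.5 − (+1536.2) = -2069.7 kJ/mol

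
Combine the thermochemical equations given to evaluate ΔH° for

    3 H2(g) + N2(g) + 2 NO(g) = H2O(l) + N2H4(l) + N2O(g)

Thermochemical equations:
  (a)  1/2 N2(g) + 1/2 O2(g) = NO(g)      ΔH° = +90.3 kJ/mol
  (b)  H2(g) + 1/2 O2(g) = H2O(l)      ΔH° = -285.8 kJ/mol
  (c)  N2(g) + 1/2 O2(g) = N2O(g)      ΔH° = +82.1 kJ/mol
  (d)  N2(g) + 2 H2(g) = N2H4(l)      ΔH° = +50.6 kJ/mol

ΔH° = -333.7 kJ/mol

(a) reversed and × 2: (-2)·(+90.3) = -180.6 kJ/mol
(b) as written: -285.8 kJ/mol
(c) as written: +82.1 kJ/mol
(d) as written: +50.6 kJ/mol
By Hess's law, ΔH° = (-2)·(+90.3) + (1)·(-285.8) + (1)·(+82.1) + (1)·(+50.6) = -333.7 kJ/mol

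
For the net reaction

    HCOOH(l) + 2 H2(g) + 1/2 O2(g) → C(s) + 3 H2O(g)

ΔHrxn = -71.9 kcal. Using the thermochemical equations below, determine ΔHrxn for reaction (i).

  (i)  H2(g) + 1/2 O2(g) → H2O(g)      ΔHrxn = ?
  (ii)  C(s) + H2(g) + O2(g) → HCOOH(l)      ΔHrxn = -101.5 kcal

(i) × 3 (scale by 3 for the 3 H2O(g)): contributes 3·x
(ii) reversed (reverse to put HCOOH(l) on the reactant side): +101.5 kcal
-71.9 = (+101.5) + 3·x
x = (-71.9 − (+101.5)) / (3) = -57.8 kcal

ΔHrxn = -57.8 kcal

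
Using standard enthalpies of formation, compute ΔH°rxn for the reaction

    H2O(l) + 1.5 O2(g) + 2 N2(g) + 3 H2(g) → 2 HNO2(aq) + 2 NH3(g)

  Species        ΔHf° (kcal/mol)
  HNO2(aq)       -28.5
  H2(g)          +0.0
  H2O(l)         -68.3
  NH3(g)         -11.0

ΔH°rxn = Σ nΔHf°(products) − Σ nΔHf°(reactants).
Products: 2·(-28.5) + 2·(-11.0) = -79.0
Reactants: 1·(-68.3) + 3/2·(+0.0) + 2·(+0.0) + 3·(+0.0) = -68.3
ΔH°rxn = (-79.0) − (-68.3) = -10.7 kcal/mol

ΔH°rxn = -10.7 kcal/mol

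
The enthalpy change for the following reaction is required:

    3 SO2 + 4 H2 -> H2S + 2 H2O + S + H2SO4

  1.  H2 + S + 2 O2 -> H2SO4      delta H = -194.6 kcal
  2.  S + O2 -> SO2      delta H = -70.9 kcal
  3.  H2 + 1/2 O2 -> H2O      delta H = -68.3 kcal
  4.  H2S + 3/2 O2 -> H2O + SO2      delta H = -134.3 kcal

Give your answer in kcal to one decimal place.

delta H = -123.4 kcal

eq. 1 as written: -194.6 kcal
eq. 2 reversed and × 2: (-2)·(-70.9) = +141.8 kcal
eq. 3 × 3: (3)·(-68.3) = -204.9 kcal
eq. 4 reversed: +134.3 kcal
Since enthalpy is a state function, delta H = (1)·(-194.6) + (-2)·(-70.9) + (3)·(-68.3) + (-1)·(-134.3) = -123.4 kcal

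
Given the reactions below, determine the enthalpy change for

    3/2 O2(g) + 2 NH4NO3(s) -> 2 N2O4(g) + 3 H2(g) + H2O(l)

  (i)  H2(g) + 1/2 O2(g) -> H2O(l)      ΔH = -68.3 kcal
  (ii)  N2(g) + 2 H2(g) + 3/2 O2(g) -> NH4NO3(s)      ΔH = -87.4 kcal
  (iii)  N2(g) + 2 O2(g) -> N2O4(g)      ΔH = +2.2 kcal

(i) as written: -68.3 kcal
(ii) reversed and × 2: (-2)·(-87.4) = +174.8 kcal
(iii) × 2: (2)·(+2.2) = +4.4 kcal
Summing the manipulated equations, ΔH = (-68.3) + (+174.8) + (+4.4) = 110.9 kcal

ΔH = 110.9 kcal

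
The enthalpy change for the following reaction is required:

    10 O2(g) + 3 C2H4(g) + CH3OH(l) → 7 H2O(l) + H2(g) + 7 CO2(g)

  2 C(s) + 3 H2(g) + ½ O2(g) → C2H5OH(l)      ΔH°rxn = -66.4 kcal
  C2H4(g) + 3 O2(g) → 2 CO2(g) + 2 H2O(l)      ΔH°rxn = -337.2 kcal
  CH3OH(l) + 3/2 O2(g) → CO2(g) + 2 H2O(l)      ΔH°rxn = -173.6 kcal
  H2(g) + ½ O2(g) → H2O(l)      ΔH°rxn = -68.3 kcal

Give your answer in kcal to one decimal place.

ΔH°rxn = -1116.9 kcal

equation 1: not needed (C(s) appears nowhere else).
equation 2 × 3 (×3 to match 3 C2H4(g) in the target): (3)·(-337.2) = -1011.6 kcal
equation 3 as written (CH3OH(l) already on the reactant side): -173.6 kcal
equation 4 reversed: +68.3 kcal
Combining the equations, ΔH°rxn = (3)·(-337.2) + (1)·(-173.6) + (-1)·(-68.3) = -1116.9 kcal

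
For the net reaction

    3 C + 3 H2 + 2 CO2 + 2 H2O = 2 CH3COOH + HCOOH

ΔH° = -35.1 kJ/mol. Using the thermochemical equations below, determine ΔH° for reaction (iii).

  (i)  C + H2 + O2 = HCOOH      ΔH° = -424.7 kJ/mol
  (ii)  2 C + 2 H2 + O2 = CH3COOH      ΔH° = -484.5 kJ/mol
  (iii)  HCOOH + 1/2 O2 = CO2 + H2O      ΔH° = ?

(i) reversed: +424.7 kJ/mol
(ii) × 2: (2)·(-484.5) = -969.0 kJ/mol
(iii) reversed and × 2: contributes −2·x
-35.1 = (+424.7) + (-969.0) − 2·x
x = (-35.1 − (-544.3)) / (-2) = -254.6 kJ/mol

ΔH° = -254.6 kJ/mol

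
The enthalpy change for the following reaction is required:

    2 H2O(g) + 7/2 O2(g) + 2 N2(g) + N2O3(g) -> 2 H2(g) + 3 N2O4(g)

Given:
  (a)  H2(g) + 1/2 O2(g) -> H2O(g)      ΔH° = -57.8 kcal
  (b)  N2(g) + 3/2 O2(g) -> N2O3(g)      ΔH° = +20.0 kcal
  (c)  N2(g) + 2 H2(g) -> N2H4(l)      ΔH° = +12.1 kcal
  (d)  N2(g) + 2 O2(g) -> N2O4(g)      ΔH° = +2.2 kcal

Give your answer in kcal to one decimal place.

(a) reversed and × 2: (-2)·(-57.8) = +115.6 kcal
(b) reversed: -20.0 kcal
(c): not needed.
(d) × 3: (3)·(+2.2) = +6.6 kcal
Combining the equations, ΔH° = (-2)·(-57.8) + (-1)·(+20.0) + (3)·(+2.2) = 102.2 kcal

ΔH° = 102.2 kcal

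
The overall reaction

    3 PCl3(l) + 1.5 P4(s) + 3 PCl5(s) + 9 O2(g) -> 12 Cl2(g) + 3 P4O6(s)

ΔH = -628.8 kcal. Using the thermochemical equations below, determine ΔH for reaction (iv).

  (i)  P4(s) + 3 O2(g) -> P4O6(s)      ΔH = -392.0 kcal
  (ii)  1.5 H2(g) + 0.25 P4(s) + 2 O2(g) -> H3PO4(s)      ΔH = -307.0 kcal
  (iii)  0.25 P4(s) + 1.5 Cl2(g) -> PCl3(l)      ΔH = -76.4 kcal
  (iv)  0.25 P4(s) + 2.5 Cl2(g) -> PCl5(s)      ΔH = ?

ΔH = -106.0 kcal

(i) × 3 (×3 to match 3 P4O6(s) in the target): (3)·(-392.0) = -1176.0 kcal
(ii): not needed (H2(g) appears nowhere else).
(iii) reversed and × 3 (reverse to put PCl3(l) on the reactant side; ×3 to match 3 PCl3(l) in the target): (-3)·(-76.4) = +229.2 kcal
(iv) reversed and × 3 (reverse to put PCl5(s) on the reactant side; ×3 to match 3 PCl5(s) in the target): contributes −3·x
-628.8 = (-1176.0) + (+229.2) − 3·x
x = (-628.8 − (-946.8)) / (-3) = -106.0 kcal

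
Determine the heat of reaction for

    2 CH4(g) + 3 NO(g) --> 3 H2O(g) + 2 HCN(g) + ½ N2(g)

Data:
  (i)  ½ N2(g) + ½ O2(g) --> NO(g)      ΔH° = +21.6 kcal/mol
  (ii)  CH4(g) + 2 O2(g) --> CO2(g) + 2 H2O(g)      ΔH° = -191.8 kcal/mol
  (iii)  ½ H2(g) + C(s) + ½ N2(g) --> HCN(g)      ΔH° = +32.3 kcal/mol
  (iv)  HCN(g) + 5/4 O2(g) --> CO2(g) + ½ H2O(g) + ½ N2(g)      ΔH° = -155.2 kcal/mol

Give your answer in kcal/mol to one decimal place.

(i) reversed and × 3: (-3)·(+21.6) = -64.8 kcal/mol
(ii) × 2: (2)·(-191.8) = -383.6 kcal/mol
(iii): not needed.
(iv) reversed and × 2: (-2)·(-155.2) = +310.4 kcal/mol
By Hess's law, ΔH° = (-64.8) + (-383.6) + (+310.4) = -138.0 kcal/mol

ΔH° = -138.0 kcal/mol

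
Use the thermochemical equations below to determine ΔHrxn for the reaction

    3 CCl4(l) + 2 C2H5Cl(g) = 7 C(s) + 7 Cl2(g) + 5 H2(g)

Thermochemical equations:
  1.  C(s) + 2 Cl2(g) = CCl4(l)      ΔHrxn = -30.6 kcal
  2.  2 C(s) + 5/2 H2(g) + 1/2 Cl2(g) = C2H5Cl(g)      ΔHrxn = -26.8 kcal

eq. 1 reversed and × 3: (-3)·(-30.6) = +91.8 kcal
eq. 2 reversed and × 2: (-2)·(-26.8) = +53.6 kcal
ΔHrxn = (-3)·(-30.6) + (-2)·(-26.8) = 145.4 kcal

ΔHrxn = 145.4 kcal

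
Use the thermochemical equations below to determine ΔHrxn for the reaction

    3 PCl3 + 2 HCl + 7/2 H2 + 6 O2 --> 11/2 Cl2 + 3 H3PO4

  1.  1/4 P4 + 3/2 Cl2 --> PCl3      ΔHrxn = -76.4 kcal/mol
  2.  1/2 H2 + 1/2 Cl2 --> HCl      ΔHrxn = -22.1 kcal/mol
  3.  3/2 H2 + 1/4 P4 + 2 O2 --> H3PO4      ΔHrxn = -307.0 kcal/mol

eq. 1 reversed and × 3: (-3)·(-76.4) = +229.2 kcal/mol
eq. 2 reversed and × 2: (-2)·(-22.1) = +44.2 kcal/mol
eq. 3 × 3: (3)·(-307.0) = -921.0 kcal/mol
Summing the manipulated equations, ΔHrxn = (+229.2) + (+44.2) + (-921.0) = -647.6 kcal/mol

ΔHrxn = -647.6 kcal/mol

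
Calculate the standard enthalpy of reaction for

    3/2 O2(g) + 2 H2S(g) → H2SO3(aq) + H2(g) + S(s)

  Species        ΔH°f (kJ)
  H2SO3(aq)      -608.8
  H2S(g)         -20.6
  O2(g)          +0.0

ΔH°rxn = -567.6 kJ

Products: 1·(-608.8) + 1·(+0.0) + 1·(+0.0) = -608.8
Reactants: 3/2·(+0.0) + 2·(-20.6) = -41.2
ΔH°rxn = (-608.8) − (-41.2) = -567.6 kJ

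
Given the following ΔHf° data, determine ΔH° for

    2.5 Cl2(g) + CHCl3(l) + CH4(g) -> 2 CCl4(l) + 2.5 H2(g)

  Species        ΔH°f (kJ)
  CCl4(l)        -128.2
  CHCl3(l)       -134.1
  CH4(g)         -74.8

ΔH° = -47.5 kJ

Products: 2·(-128.2) + 5/2·(+0.0) = -256.4
Reactants: 5/2·(+0.0) + 1·(-134.1) + 1·(-74.8) = -208.9
ΔH° = (-256.4) − (-208.9) = -47.5 kJ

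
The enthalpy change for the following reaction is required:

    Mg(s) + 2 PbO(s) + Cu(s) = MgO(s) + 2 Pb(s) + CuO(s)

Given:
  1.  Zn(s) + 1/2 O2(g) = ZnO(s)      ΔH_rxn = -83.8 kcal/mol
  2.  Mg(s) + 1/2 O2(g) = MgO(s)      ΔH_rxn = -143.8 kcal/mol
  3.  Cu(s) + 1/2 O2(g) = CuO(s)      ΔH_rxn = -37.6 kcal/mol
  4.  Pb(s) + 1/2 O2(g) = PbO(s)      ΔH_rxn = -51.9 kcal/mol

eq. 1: not needed.
eq. 2 as written: -143.8 kcal/mol
eq. 3 as written: -37.6 kcal/mol
eq. 4 reversed and × 2: (-2)·(-51.9) = +103.8 kcal/mol
Summing the manipulated equations, ΔH_rxn = (1)·(-143.8) + (1)·(-37.6) + (-2)·(-51.9) = -77.6 kcal/mol

ΔH_rxn = -77.6 kcal/mol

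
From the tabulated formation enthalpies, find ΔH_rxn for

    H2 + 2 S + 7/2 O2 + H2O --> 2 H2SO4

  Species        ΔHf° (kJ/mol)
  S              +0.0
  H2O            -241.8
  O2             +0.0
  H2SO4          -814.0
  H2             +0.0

ΔH_rxn = -1386.2 kJ/mol

ΔH°rxn = Σ nΔHf°(products) − Σ nΔHf°(reactants).
Products: 2·(-814.0) = -1628.0
Reactants: 1·(+0.0) + 2·(+0.0) + 7/2·(+0.0) + 1·(-241.8) = -241.8
ΔH_rxn = (-1628.0) − (-241.8) = -1386.2 kJ/mol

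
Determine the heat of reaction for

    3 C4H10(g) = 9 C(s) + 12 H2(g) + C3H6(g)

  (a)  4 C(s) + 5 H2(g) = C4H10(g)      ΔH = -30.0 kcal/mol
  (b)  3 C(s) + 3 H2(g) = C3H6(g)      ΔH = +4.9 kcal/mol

(a) reversed and × 3: (-3)·(-30.0) = +90.0 kcal/mol
(b) as written: +4.9 kcal/mol
ΔH = (-3)·(-30.0) + (1)·(+4.9) = 94.9 kcal/mol

ΔH = 94.9 kcal/mol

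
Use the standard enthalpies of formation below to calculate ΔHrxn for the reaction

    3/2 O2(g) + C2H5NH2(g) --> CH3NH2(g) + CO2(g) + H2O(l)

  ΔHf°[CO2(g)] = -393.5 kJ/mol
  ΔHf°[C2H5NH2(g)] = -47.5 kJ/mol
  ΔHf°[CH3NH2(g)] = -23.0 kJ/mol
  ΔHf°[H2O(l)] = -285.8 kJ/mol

ΔH°rxn = Σ nΔHf°(products) − Σ nΔHf°(reactants).
Products: 1·(-23.0) + 1·(-393.5) + 1·(-285.8) = -702.3
Reactants: 3/2·(+0.0) + 1·(-47.5) = -47.5
ΔHrxn = (-702.3) − (-47.5) = -654.8 kJ/mol

ΔHrxn = -654.8 kJ/mol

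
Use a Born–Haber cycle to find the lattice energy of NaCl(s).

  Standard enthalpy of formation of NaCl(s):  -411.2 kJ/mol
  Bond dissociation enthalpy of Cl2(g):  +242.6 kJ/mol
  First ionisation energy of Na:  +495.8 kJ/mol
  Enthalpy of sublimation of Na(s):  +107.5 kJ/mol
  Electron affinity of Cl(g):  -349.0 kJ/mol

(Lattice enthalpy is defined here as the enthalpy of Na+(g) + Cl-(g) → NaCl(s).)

ΔHf° = 1·ΔHsub + 1·(ΣIE) + 1/2·D(Cl2) + 1·EA + U
-411.2 = 1·(+107.5) + 1·(+495.8) + 1/2·(+242.6) + 1·(-349.0) + U
U = -411.2 − (+375.6) = -786.8 kJ/mol

U = -786.8 kJ/mol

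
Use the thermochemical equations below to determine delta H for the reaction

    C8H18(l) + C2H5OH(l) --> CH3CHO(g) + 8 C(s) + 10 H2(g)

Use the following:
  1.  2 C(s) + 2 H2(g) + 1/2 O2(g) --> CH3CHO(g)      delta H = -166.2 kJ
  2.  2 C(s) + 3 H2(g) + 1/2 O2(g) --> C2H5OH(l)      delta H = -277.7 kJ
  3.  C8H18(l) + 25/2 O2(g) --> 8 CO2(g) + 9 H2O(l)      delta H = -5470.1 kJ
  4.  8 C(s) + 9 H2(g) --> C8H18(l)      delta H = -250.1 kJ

eq. 1 as written (CH3CHO(g) already on the product side): -166.2 kJ
eq. 2 reversed (reverse to put C2H5OH(l) on the reactant side): +277.7 kJ
eq. 3: not needed (CO2(g) appears nowhere else).
eq. 4 reversed: +250.1 kJ
delta H = (1)·(-166.2) + (-1)·(-277.7) + (-1)·(-250.1) = 361.6 kJ

delta H = 361.6 kJ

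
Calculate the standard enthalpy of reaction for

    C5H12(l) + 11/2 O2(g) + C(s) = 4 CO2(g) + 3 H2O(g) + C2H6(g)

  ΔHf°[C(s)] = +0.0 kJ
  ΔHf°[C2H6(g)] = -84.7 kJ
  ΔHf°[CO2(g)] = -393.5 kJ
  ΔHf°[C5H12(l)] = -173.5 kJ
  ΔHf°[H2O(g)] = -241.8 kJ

Products: 4·(-393.5) + 3·(-241.8) + 1·(-84.7) = -2384.1
Reactants: 1·(-173.5) + 11/2·(+0.0) + 1·(+0.0) = -173.5
ΔH_rxn = (-2384.1) − (-173.5) = -2210.6 kJ

ΔH_rxn = -2210.6 kJ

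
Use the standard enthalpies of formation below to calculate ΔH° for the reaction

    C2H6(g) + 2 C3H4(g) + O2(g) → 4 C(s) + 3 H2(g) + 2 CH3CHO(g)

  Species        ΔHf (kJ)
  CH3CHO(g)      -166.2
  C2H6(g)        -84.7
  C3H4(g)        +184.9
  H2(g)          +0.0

ΔH° = -617.5 kJ

ΔH°rxn = Σ nΔHf°(products) − Σ nΔHf°(reactants).
Products: 4·(+0.0) + 3·(+0.0) + 2·(-166.2) = -332.4
Reactants: 1·(-84.7) + 2·(+184.9) + 1·(+0.0) = +285.1
ΔH° = (-332.4) − (+285.1) = -617.5 kJ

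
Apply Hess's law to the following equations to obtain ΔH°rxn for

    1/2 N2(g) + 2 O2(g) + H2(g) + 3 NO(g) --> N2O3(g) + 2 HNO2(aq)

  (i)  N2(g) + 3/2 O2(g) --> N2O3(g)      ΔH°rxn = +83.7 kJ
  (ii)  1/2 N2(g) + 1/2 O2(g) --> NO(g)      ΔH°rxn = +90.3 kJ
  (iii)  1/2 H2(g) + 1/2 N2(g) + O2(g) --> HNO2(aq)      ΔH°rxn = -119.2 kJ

(i) as written (N2O3(g) already on the product side): +83.7 kJ
(ii) reversed and × 3 (reverse to put NO(g) on the reactant side; ×3 to match 3 NO(g) in the target): (-3)·(+90.3) = -270.9 kJ
(iii) × 2 (scale by 2 for the 2 HNO2(aq)): (2)·(-119.2) = -238.4 kJ
ΔH°rxn = (+83.7) + (-270.9) + (-238.4) = -425.6 kJ

ΔH°rxn = -425.6 kJ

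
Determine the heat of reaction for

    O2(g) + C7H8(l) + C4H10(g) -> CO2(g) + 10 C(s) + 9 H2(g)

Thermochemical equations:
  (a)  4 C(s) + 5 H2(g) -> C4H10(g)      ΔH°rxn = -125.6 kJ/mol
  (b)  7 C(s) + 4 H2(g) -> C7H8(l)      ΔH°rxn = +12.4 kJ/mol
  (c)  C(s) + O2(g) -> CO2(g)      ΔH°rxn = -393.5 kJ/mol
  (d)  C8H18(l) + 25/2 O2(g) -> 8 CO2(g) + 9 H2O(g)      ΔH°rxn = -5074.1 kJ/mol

ΔH°rxn = -280.3 kJ/mol

(a) reversed: +125.6 kJ/mol
(b) reversed: -12.4 kJ/mol
(c) as written: -393.5 kJ/mol
(d): not needed.
ΔH°rxn = (-1)·(-125.6) + (-1)·(+12.4) + (1)·(-393.5) = -280.3 kJ/mol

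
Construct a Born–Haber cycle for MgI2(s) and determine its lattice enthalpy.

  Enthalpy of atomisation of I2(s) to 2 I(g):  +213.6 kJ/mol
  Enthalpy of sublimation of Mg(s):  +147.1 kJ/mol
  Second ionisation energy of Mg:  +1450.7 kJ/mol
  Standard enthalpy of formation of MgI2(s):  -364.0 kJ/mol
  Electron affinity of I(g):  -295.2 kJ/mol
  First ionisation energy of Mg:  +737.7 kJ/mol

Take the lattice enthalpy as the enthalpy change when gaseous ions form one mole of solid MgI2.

ΔHf° = 1·ΔHsub + 1·(ΣIE) + 1·D(I2) + 2·EA + U
-364.0 = 1·(+147.1) + 1·(+2188.4) + 1·(+213.6) + 2·(-295.2) + U
U = -364.0 − (+1958.7) = -2322.7 kJ/mol

U = -2322.7 kJ/mol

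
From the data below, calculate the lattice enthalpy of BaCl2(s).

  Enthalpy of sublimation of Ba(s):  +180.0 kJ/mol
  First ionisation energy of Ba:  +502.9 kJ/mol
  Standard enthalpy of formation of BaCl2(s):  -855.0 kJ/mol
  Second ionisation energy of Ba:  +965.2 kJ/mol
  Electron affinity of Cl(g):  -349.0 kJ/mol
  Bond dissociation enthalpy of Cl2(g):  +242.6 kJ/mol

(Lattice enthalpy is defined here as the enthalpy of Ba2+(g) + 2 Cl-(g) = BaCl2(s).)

ΔHf° = 1·ΔHsub + 1·(ΣIE) + 1·D(Cl2) + 2·EA + U
-855.0 = 1·(+180.0) + 1·(+1468.1) + 1·(+242.6) + 2·(-349.0) + U
U = -855.0 − (+1192.7) = -2047.7 kJ/mol

U = -2047.7 kJ/mol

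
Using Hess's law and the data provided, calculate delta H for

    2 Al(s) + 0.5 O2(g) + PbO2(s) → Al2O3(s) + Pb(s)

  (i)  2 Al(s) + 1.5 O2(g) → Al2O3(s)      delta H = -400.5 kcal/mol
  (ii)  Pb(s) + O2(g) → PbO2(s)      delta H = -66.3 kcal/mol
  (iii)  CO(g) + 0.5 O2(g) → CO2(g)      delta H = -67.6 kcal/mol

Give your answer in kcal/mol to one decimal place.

(i) as written: -400.5 kcal/mol
(ii) reversed: +66.3 kcal/mol
(iii): not needed.
Summing the manipulated equations, delta H = (-400.5) + (+66.3) = -334.2 kcal/mol

delta H = -334.2 kcal/mol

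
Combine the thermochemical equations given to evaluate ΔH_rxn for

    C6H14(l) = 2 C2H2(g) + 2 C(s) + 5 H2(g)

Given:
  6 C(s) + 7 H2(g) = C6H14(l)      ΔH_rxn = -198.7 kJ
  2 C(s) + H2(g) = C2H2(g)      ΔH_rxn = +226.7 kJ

equation 1 reversed: +198.7 kJ
equation 2 × 2: (2)·(+226.7) = +453.4 kJ
ΔH_rxn = (-1)·(-198.7) + (2)·(+226.7) = 652.1 kJ

ΔH_rxn = 652.1 kJ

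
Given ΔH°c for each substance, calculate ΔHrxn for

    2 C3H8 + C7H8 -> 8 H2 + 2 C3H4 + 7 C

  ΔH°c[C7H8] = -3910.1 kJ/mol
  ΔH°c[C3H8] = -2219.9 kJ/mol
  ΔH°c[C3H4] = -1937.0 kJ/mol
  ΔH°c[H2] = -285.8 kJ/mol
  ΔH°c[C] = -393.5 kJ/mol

ΔHrxn = 565.0 kJ/mol

Using ΔH = Σ nΔHc°(reactants) − Σ nΔHc°(products):
= [2·(-2219.9) + 1·(-3910.1)] − [8·(-285.8) + 2·(-1937.0) + 7·(-393.5)]
= 565.0 kJ/mol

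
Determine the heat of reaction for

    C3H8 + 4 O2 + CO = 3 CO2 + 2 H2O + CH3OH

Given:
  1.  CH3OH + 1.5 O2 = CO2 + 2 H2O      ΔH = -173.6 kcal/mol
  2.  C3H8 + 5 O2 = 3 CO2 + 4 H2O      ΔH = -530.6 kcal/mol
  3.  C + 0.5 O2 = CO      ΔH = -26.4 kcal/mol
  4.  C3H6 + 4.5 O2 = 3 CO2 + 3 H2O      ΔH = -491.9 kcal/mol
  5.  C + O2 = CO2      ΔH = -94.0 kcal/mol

ΔH = -424.6 kcal/mol

eq. 1 reversed: +173.6 kcal/mol
eq. 2 as written: -530.6 kcal/mol
eq. 3 reversed: +26.4 kcal/mol
eq. 4: not needed.
eq. 5 as written: -94.0 kcal/mol
By Hess's law, ΔH = (-1)·(-173.6) + (1)·(-530.6) + (-1)·(-26.4) + (1)·(-94.0) = -424.6 kcal/mol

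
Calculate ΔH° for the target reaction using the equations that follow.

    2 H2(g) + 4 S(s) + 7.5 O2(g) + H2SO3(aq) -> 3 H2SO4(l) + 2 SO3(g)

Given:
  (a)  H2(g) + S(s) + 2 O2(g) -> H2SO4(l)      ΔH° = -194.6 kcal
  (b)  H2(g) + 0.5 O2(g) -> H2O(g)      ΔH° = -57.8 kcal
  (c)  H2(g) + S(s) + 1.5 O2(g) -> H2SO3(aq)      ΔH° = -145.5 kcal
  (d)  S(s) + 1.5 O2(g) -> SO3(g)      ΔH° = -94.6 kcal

ΔH° = -627.5 kcal

(a) × 3: (3)·(-194.6) = -583.8 kcal
(b): not needed.
(c) reversed: +145.5 kcal
(d) × 2: (2)·(-94.6) = -189.2 kcal
ΔH° = (-583.8) + (+145.5) + (-189.2) = -627.5 kcal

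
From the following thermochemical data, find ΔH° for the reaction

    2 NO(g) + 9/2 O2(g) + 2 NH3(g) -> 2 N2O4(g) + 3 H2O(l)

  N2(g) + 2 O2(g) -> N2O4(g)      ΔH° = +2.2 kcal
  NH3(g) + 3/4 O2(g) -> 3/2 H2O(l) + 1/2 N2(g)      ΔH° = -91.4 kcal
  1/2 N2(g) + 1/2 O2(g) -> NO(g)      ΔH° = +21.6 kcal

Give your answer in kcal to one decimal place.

ΔH° = -221.6 kcal

equation 1 × 2: (2)·(+2.2) = +4.4 kcal
equation 2 × 2: (2)·(-91.4) = -182.8 kcal
equation 3 reversed and × 2: (-2)·(+21.6) = -43.2 kcal
Since enthalpy is a state function, ΔH° = (+4.4) + (-182.8) + (-43.2) = -221.6 kcal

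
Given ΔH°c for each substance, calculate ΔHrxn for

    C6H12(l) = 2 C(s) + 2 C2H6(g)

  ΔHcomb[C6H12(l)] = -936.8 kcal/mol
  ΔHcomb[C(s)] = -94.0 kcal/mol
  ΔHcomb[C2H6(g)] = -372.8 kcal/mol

ΔHrxn = -3.2 kcal/mol

Using ΔH = Σ nΔHc°(reactants) − Σ nΔHc°(products):
= [1·(-936.8)] − [2·(-94.0) + 2·(-372.8)]
= -3.2 kcal/mol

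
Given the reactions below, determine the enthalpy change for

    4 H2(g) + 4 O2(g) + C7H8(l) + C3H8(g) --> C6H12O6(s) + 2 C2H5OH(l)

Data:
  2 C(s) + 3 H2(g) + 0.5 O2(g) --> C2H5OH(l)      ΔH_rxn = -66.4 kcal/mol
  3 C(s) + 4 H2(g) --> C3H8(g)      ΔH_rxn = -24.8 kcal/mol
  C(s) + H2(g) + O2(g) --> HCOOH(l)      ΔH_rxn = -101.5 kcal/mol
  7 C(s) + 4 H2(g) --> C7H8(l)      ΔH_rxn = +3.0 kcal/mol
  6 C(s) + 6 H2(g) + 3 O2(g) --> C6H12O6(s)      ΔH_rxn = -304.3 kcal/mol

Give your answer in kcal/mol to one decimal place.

equation 1 × 2: (2)·(-66.4) = -132.8 kcal/mol
equation 2 reversed: +24.8 kcal/mol
equation 3: not needed.
equation 4 reversed: -3.0 kcal/mol
equation 5 as written: -304.3 kcal/mol
ΔH_rxn = (2)·(-66.4) + (-1)·(-24.8) + (-1)·(+3.0) + (1)·(-304.3) = -415.3 kcal/mol

ΔH_rxn = -415.3 kcal/mol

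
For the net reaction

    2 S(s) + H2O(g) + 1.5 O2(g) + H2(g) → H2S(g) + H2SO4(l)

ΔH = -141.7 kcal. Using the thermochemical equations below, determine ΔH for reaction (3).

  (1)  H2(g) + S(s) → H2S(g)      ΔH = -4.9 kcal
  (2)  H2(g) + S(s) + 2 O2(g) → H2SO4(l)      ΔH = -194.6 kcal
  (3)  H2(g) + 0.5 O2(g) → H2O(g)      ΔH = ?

(1) as written: -4.9 kcal
(2) as written: -194.6 kcal
(3) reversed: contributes −x
-141.7 = (-4.9) + (-194.6) − x
x = (-141.7 − (-199.5)) / (-1) = -57.8 kcal

ΔH = -57.8 kcal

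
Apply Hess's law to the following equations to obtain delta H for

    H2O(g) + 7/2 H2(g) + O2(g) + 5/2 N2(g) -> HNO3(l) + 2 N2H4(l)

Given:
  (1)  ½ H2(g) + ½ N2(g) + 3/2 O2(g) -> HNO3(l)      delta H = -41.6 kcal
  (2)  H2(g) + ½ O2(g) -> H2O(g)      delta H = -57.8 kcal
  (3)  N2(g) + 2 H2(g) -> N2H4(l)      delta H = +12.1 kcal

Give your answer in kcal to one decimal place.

(1) as written (HNO3(l) already on the product side): -41.6 kcal
(2) reversed (reverse to put H2O(g) on the reactant side): +57.8 kcal
(3) × 2 (×2 to match 2 N2H4(l) in the target): (2)·(+12.1) = +24.2 kcal
Since enthalpy is a state function, delta H = (-41.6) + (+57.8) + (+24.2) = 40.4 kcal

delta H = 40.4 kcal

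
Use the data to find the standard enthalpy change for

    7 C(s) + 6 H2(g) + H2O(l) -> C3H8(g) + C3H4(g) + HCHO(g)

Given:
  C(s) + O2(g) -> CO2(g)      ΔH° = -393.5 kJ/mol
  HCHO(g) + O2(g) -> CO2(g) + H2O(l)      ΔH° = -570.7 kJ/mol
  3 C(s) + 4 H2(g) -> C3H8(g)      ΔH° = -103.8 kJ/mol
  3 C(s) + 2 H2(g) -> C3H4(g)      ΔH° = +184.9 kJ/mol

ΔH° = 258.3 kJ/mol

equation 1 as written: -393.5 kJ/mol
equation 2 reversed (reverse to put HCHO(g) on the product side): +570.7 kJ/mol
equation 3 as written (C3H8(g) already on the product side): -103.8 kJ/mol
equation 4 as written (C3H4(g) already on the product side): +184.9 kJ/mol
ΔH° = (-393.5) + (+570.7) + (-103.8) + (+184.9) = 258.3 kJ/mol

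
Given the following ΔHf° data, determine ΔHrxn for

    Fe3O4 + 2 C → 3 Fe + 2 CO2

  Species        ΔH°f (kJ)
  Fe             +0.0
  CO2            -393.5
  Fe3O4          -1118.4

Products: 3·(+0.0) + 2·(-393.5) = -787.0
Reactants: 1·(-1118.4) + 2·(+0.0) = -1118.4
ΔHrxn = (-787.0) − (-1118.4) = 331.4 kJ

ΔHrxn = 331.4 kJ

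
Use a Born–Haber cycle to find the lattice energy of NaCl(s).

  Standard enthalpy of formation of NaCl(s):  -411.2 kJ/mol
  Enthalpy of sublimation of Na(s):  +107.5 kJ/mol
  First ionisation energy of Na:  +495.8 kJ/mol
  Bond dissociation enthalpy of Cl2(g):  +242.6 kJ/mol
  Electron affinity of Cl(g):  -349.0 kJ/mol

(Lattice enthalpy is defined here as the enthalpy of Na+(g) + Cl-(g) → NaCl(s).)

U = -786.8 kJ/mol

ΔHf° = 1·ΔHsub + 1·(ΣIE) + 1/2·D(Cl2) + 1·EA + U
-411.2 = 1·(+107.5) + 1·(+495.8) + 1/2·(+242.6) + 1·(-349.0) + U
U = -411.2 − (+375.6) = -786.8 kJ/mol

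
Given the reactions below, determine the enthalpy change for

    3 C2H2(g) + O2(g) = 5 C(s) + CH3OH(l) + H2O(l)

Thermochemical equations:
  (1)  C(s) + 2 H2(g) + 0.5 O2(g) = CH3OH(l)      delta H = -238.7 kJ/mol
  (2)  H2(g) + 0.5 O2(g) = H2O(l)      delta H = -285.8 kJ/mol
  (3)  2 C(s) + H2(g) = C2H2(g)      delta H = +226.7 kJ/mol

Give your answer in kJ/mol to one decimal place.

delta H = -1204.6 kJ/mol

(1) as written: -238.7 kJ/mol
(2) as written: -285.8 kJ/mol
(3) reversed and × 3: (-3)·(+226.7) = -680.1 kJ/mol
delta H = (-238.7) + (-285.8) + (-680.1) = -1204.6 kJ/mol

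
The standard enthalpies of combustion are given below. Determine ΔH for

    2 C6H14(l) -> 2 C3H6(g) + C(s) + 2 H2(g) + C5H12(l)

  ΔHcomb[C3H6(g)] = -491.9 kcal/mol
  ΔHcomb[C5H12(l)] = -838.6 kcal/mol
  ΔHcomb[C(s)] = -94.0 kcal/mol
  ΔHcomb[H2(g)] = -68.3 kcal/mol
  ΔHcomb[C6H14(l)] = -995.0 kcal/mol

With combustion enthalpies, reactants minus products:
= [2·(-995.0)] − [2·(-491.9) + 1·(-94.0) + 2·(-68.3) + 1·(-838.6)]
= 63.0 kcal/mol

ΔH = 63.0 kcal/mol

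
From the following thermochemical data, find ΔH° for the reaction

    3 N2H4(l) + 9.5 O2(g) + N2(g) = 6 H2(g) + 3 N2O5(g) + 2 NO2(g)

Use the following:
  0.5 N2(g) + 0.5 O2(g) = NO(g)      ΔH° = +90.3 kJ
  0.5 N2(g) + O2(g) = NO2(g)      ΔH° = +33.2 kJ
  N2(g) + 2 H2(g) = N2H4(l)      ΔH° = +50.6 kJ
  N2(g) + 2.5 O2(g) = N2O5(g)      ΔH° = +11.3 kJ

equation 1: not needed.
equation 2 × 2: (2)·(+33.2) = +66.4 kJ
equation 3 reversed and × 3: (-3)·(+50.6) = -151.8 kJ
equation 4 × 3: (3)·(+11.3) = +33.9 kJ
Since enthalpy is a state function, ΔH° = (+66.4) + (-151.8) + (+33.9) = -51.5 kJ

ΔH° = -51.5 kJ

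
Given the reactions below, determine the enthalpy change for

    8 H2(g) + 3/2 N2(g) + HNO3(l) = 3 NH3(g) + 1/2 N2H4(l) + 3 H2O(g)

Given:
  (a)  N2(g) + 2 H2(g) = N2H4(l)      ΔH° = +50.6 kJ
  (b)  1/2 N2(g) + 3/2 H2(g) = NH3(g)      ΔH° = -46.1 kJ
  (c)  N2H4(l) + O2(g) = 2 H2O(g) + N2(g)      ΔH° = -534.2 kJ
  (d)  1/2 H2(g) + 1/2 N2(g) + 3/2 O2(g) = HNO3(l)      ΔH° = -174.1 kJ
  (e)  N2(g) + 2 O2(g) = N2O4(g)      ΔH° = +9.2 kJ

ΔH° = -664.3 kJ

(a) × 2: (2)·(+50.6) = +101.2 kJ
(b) × 3 (×3 to match 3 NH3(g) in the target): (3)·(-46.1) = -138.3 kJ
(c) × 3/2 (scale by 3/2 for the 3 H2O(g)): (3/2)·(-534.2) = -801.3 kJ
(d) reversed (reverse to put HNO3(l) on the reactant side): +174.1 kJ
(e): not needed (N2O4(g) appears nowhere else).
By Hess's law, ΔH° = (2)·(+50.6) + (3)·(-46.1) + (3/2)·(-534.2) + (-1)·(-174.1) = -664.3 kJ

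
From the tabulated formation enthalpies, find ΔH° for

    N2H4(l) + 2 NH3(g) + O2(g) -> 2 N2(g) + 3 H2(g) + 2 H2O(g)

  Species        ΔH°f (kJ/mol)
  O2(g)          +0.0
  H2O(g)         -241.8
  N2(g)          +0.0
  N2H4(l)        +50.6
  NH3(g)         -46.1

ΔH° = -442.0 kJ/mol

Products: 2·(+0.0) + 3·(+0.0) + 2·(-241.8) = -483.6
Reactants: 1·(+50.6) + 2·(-46.1) + 1·(+0.0) = -41.6
ΔH° = (-483.6) − (-41.6) = -442.0 kJ/mol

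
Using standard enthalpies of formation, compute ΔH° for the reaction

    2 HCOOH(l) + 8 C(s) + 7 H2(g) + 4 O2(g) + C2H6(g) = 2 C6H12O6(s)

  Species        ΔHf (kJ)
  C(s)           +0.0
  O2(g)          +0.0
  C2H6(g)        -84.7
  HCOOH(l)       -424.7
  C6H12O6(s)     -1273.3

ΔH° = -1612.5 kJ

ΔH°rxn = Σ nΔHf°(products) − Σ nΔHf°(reactants).
Products: 2·(-1273.3) = -2546.6
Reactants: 2·(-424.7) + 8·(+0.0) + 7·(+0.0) + 4·(+0.0) + 1·(-84.7) = -934.1
ΔH° = (-2546.6) − (-934.1) = -1612.5 kJ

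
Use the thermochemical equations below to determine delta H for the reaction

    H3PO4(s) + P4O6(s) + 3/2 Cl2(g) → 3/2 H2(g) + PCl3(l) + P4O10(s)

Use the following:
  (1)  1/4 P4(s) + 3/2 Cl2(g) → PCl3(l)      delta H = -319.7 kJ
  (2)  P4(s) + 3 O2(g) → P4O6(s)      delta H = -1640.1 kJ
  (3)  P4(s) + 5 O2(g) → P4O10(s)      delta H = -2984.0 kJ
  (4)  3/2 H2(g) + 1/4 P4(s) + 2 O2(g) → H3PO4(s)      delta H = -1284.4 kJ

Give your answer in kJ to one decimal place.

delta H = -379.2 kJ

(1) as written (PCl3(l) already on the product side): -319.7 kJ
(2) reversed (reverse to put P4O6(s) on the reactant side): +1640.1 kJ
(3) as written (P4O10(s) already on the product side): -2984.0 kJ
(4) reversed (H3PO4(s) must end up as a reactant): +1284.4 kJ
Summing the manipulated equations, delta H = (-319.7) + (+1640.1) + (-2984.0) + (+1284.4) = -379.2 kJ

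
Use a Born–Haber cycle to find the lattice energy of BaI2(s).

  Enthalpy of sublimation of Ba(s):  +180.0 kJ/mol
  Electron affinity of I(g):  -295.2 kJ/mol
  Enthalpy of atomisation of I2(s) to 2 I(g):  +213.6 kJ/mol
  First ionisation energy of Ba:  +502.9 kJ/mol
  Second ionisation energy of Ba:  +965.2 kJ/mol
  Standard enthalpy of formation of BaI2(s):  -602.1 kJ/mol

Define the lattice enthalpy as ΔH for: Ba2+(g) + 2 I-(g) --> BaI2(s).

U = -1873.4 kJ/mol

ΔHf° = 1·ΔHsub + 1·(ΣIE) + 1·D(I2) + 2·EA + U
-602.1 = 1·(+180.0) + 1·(+1468.1) + 1·(+213.6) + 2·(-295.2) + U
U = -602.1 − (+1271.3) = -1873.4 kJ/mol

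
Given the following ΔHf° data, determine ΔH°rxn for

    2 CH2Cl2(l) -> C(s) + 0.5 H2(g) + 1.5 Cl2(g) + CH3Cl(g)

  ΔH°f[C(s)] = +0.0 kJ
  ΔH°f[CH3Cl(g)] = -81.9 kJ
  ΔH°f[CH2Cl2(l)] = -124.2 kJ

ΔH°rxn = 166.5 kJ

Products: 1·(+0.0) + 1/2·(+0.0) + 3/2·(+0.0) + 1·(-81.9) = -81.9
Reactants: 2·(-124.2) = -248.4
ΔH°rxn = (-81.9) − (-248.4) = 166.5 kJ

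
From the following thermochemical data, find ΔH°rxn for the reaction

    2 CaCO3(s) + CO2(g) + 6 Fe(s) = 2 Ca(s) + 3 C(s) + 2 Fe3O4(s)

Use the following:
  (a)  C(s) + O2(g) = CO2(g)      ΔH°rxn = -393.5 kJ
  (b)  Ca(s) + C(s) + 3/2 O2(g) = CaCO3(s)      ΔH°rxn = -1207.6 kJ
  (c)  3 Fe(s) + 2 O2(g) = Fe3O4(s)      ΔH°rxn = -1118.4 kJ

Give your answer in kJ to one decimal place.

(a) reversed (CO2(g) must end up as a reactant): +393.5 kJ
(b) reversed and × 2 (CaCO3(s) must end up as a reactant; scale by 2 for the 2 CaCO3(s)): (-2)·(-1207.6) = +2415.2 kJ
(c) × 2 (×2 to match 2 Fe3O4(s) in the target): (2)·(-1118.4) = -2236.8 kJ
ΔH°rxn = (-1)·(-393.5) + (-2)·(-1207.6) + (2)·(-1118.4) = 571.9 kJ

ΔH°rxn = 571.9 kJ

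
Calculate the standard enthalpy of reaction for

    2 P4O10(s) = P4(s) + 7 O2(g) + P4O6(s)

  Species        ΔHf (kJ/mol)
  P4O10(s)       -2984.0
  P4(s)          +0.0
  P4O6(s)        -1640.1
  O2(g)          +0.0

Products: 1·(+0.0) + 7·(+0.0) + 1·(-1640.1) = -1640.1
Reactants: 2·(-2984.0) = -5968.0
ΔHrxn = (-1640.1) − (-5968.0) = 4327.9 kJ/mol

ΔHrxn = 4327.9 kJ/mol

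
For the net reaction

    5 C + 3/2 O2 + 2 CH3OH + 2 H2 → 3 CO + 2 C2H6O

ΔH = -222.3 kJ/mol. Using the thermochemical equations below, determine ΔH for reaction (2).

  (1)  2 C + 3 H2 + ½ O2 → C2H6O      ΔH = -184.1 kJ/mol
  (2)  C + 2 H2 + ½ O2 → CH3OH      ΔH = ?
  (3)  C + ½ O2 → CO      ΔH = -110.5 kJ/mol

(1) × 2: (2)·(-184.1) = -368.2 kJ/mol
(2) reversed and × 2: contributes −2·x
(3) × 3: (3)·(-110.5) = -331.5 kJ/mol
-222.3 = (-368.2) + (-331.5) − 2·x
x = (-222.3 − (-699.7)) / (-2) = -238.7 kJ/mol

ΔH = -238.7 kJ/mol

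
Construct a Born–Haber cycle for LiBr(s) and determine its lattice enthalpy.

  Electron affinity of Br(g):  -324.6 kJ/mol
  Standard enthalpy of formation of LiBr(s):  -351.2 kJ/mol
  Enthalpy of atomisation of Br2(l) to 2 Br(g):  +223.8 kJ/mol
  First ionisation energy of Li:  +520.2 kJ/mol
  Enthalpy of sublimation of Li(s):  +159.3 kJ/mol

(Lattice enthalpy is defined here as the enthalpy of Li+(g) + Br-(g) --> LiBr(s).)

U = -818.0 kJ/mol

ΔHf° = 1·ΔHsub + 1·(ΣIE) + 1/2·D(Br2) + 1·EA + U
-351.2 = 1·(+159.3) + 1·(+520.2) + 1/2·(+223.8) + 1·(-324.6) + U
U = -351.2 − (+466.8) = -818.0 kJ/mol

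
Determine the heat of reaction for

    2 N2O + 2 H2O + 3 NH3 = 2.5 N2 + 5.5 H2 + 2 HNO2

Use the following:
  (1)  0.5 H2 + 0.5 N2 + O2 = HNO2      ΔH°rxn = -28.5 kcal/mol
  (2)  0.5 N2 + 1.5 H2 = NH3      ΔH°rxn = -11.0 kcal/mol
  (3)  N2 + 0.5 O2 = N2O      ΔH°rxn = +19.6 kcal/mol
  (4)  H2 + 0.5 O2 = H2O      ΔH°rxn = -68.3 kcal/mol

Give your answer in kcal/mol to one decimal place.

(1) × 2 (×2 to match 2 HNO2 in the target): (2)·(-28.5) = -57.0 kcal/mol
(2) reversed and × 3 (reverse to put NH3 on the reactant side; scale by 3 for the 3 NH3): (-3)·(-11.0) = +33.0 kcal/mol
(3) reversed and × 2 (reverse to put N2O on the reactant side; ×2 to match 2 N2O in the target): (-2)·(+19.6) = -39.2 kcal/mol
(4) reversed and × 2 (H2O must end up as a reactant; scale by 2 for the 2 H2O): (-2)·(-68.3) = +136.6 kcal/mol
ΔH°rxn = (2)·(-28.5) + (-3)·(-11.0) + (-2)·(+19.6) + (-2)·(-68.3) = 73.4 kcal/mol

ΔH°rxn = 73.4 kcal/mol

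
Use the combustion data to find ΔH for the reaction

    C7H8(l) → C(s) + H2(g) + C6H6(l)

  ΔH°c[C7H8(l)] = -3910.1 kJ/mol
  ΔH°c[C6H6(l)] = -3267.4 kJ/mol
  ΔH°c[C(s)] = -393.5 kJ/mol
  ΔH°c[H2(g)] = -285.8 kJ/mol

ΔH = 36.6 kJ/mol

Using ΔH = Σ nΔHc°(reactants) − Σ nΔHc°(products):
= [1·(-3910.1)] − [1·(-393.5) + 1·(-285.8) + 1·(-3267.4)]
= 36.6 kJ/mol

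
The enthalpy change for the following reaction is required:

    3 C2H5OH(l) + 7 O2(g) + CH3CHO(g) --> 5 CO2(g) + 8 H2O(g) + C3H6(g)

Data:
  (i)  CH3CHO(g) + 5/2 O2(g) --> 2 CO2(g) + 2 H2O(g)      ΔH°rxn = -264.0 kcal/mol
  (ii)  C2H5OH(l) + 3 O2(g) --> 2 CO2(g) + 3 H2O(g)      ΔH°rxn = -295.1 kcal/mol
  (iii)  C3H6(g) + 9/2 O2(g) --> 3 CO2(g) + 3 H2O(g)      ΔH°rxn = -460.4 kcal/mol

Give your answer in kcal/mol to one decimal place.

(i) as written (CH3CHO(g) already on the reactant side): -264.0 kcal/mol
(ii) × 3 (×3 to match 3 C2H5OH(l) in the target): (3)·(-295.1) = -885.3 kcal/mol
(iii) reversed (C3H6(g) must end up as a product): +460.4 kcal/mol
Since enthalpy is a state function, ΔH°rxn = (-264.0) + (-885.3) + (+460.4) = -688.9 kcal/mol

ΔH°rxn = -688.9 kcal/mol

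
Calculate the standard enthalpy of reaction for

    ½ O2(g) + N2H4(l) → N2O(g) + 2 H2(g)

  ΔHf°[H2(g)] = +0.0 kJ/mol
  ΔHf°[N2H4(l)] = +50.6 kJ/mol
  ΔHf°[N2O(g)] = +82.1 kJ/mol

ΔH°rxn = 31.5 kJ/mol

ΔH°rxn = Σ nΔHf°(products) − Σ nΔHf°(reactants).
Products: 1·(+82.1) + 2·(+0.0) = +82.1
Reactants: 1/2·(+0.0) + 1·(+50.6) = +50.6
ΔH°rxn = (+82.1) − (+50.6) = 31.5 kJ/mol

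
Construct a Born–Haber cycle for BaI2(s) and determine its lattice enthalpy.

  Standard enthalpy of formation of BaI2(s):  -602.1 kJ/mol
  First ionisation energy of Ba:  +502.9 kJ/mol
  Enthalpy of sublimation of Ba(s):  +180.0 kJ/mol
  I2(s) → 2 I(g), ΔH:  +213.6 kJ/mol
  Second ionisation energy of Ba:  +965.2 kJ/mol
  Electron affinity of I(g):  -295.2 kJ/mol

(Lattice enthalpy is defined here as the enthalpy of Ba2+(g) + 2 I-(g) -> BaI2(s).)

ΔHf° = 1·ΔHsub + 1·(ΣIE) + 1·D(I2) + 2·EA + U
-602.1 = 1·(+180.0) + 1·(+1468.1) + 1·(+213.6) + 2·(-295.2) + U
U = -602.1 − (+1271.3) = -1873.4 kJ/mol

U = -1873.4 kJ/mol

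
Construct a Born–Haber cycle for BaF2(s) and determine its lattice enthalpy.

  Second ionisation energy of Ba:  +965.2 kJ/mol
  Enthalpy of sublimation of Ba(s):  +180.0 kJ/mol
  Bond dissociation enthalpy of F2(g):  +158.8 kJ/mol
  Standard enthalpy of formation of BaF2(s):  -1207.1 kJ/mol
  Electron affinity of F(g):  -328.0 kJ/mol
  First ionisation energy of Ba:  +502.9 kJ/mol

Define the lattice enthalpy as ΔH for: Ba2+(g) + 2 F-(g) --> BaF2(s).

U = -2358.0 kJ/mol

ΔHf° = 1·ΔHsub + 1·(ΣIE) + 1·D(F2) + 2·EA + U
-1207.1 = 1·(+180.0) + 1·(+1468.1) + 1·(+158.8) + 2·(-328.0) + U
U = -1207.1 − (+1150.9) = -2358.0 kJ/mol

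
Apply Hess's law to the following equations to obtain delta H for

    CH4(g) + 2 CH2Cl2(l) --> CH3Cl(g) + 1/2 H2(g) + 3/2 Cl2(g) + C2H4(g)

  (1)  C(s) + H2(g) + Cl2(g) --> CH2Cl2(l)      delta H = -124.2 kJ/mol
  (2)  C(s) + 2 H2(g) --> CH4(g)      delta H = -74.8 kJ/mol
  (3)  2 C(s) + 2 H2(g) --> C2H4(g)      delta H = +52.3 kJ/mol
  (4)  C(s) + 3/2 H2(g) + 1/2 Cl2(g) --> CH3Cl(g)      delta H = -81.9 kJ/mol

(1) reversed and × 2 (CH2Cl2(l) must end up as a reactant; scale by 2 for the 2 CH2Cl2(l)): (-2)·(-124.2) = +248.4 kJ/mol
(2) reversed (reverse to put CH4(g) on the reactant side): +74.8 kJ/mol
(3) as written (C2H4(g) already on the product side): +52.3 kJ/mol
(4) as written (CH3Cl(g) already on the product side): -81.9 kJ/mol
Combining the equations, delta H = (-2)·(-124.2) + (-1)·(-74.8) + (1)·(+52.3) + (1)·(-81.9) = 293.6 kJ/mol

delta H = 293.6 kJ/mol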